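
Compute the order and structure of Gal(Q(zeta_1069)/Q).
|Gal(Q(zeta_1069)/Q)| = phi(1069) = 1068; group ≅ (Z/1069Z)^* ≅ Z/1068Z

The n-th cyclotomic polynomial Φ_1069(x) is the minimal polynomial of zeta_1069 over Q and has degree phi(1069) = 1068. So Q(zeta_1069) is a degree-1068 Galois extension with Galois group (Z/1069Z)^*. (Z/1069Z)^* is cyclic since 1069 is an odd prime power (or 4). Hence Gal(Q(zeta_1069)/Q) ≅ Z/1068Z.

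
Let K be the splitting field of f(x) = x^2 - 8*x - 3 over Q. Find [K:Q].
[K:Q] = 2

The discriminant of x^2 + (-8)*x + (-3) is b^2 - 4c = 64 - (-12) = 76. Since 76 is not a perfect square in Q, the polynomial is irreducible over Q. Its two roots generate a degree-2 extension, so [K:Q] = 2.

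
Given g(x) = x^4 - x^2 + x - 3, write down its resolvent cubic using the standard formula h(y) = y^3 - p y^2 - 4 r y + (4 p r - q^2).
h(y) = y^3 + y^2 + 12*y + 11

Identify coefficients: p = -1, q = 1, r = -3.
Plug into h(y) = y^3 - p y^2 - 4 r y + (4 p r - q^2):
  h(y) = y^3 - (-1) y^2 - 4*(-3) y + (4*(-1)*(-3) - (1)^2)
       = y^3 + (1) y^2 + (12) y + (11).
Simplifying: h(y) = y^3 + y^2 + 12*y + 11.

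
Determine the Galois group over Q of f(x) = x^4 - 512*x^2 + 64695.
Gal(K/Q) = V_4 (Klein four-group, Z/2Z × Z/2Z)

f factors as (x^2 - 227)(x^2 - 285), so the splitting field is K = Q(sqrt(227), sqrt(285)). The elements 227, 285, 64695 are all non-squares in Q, so sqrt(227) and sqrt(285) generate independent quadratic extensions. Thus [K:Q] = 4 and Gal(K/Q) is generated by the two order-2 automorphisms sqrt(227) ↦ -sqrt(227) and sqrt(285) ↦ -sqrt(285), giving V_4.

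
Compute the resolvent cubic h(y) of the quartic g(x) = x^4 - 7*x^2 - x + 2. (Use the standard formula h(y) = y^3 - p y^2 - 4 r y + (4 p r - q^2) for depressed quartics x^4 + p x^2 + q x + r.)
h(y) = y^3 + 7*y^2 - 8*y - 57

Identify coefficients: p = -7, q = -1, r = 2.
Plug into h(y) = y^3 - p y^2 - 4 r y + (4 p r - q^2):
  h(y) = y^3 - (-7) y^2 - 4*(2) y + (4*(-7)*(2) - (-1)^2)
       = y^3 + (7) y^2 + (-8) y + (-57).
Simplifying: h(y) = y^3 + 7*y^2 - 8*y - 57.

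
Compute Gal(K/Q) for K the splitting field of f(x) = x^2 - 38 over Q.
Gal(K/Q) = Z/2Z (cyclic of order 2)

x^2 - 38 is irreducible over Q since 38 is not a rational square. The splitting field Q(sqrt(38)) has degree 2 over Q, and its unique nontrivial automorphism is sqrt(38) ↦ -sqrt(38). Hence Gal(Q(sqrt(38))/Q) = Z/2Z.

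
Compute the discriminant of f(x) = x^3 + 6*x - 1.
Δ = -891

For a depressed cubic x^3 + p x + q the discriminant is Δ = -4 p^3 - 27 q^2 = -4*(6)^3 - 27*(-1)^2 = -864 - 27 = -891.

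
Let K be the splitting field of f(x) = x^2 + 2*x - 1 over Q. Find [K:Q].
[K:Q] = 2

The discriminant of x^2 + (2)*x + (-1) is b^2 - 4c = 4 - (-4) = 8. Since 8 is not a perfect square in Q, the polynomial is irreducible over Q. Its two roots generate a degree-2 extension, so [K:Q] = 2.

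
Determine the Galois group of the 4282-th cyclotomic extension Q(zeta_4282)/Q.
|Gal(Q(zeta_4282)/Q)| = phi(4282) = 2140; group ≅ (Z/4282Z)^* ≅ Z/2140Z

The n-th cyclotomic polynomial Φ_4282(x) is the minimal polynomial of zeta_4282 over Q and has degree phi(4282) = 2140. So Q(zeta_4282) is a degree-2140 Galois extension with Galois group (Z/4282Z)^*. By CRT, (Z/4282Z)^* ≅ (Z/2Z)^* × (Z/2141Z)^*. Each prime-power unit group is (Z/2Z)^* ≅ trivial group (order 1); (Z/2141Z)^* ≅ Z/2140Z. Hence Gal(Q(zeta_4282)/Q) ≅ Z/2140Z.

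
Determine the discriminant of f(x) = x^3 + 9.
Δ = -2187

For a depressed cubic x^3 + p x + q the discriminant is Δ = -4 p^3 - 27 q^2 = -4*(0)^3 - 27*(9)^2 = 0 - 2187 = -2187.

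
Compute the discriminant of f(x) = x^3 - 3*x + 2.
Δ = 0

For a depressed cubic x^3 + p x + q the discriminant is Δ = -4 p^3 - 27 q^2 = -4*(-3)^3 - 27*(2)^2 = 108 - 108 = 0.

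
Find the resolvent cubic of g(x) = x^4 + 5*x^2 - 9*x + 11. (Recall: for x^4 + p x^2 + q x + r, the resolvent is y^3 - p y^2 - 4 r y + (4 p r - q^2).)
h(y) = y^3 - 5*y^2 - 44*y + 139

Identify coefficients: p = 5, q = -9, r = 11.
Plug into h(y) = y^3 - p y^2 - 4 r y + (4 p r - q^2):
  h(y) = y^3 - (5) y^2 - 4*(11) y + (4*(5)*(11) - (-9)^2)
       = y^3 + (-5) y^2 + (-44) y + (139).
Simplifying: h(y) = y^3 - 5*y^2 - 44*y + 139.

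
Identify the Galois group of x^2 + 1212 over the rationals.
Gal(K/Q) = Z/2Z (cyclic of order 2)

x^2 + 1212 is irreducible over Q since -1212 is not a rational square. The splitting field Q(sqrt(-1212)) has degree 2 over Q, and its unique nontrivial automorphism is sqrt(-1212) ↦ -sqrt(-1212). Hence Gal(Q(sqrt(-1212))/Q) = Z/2Z.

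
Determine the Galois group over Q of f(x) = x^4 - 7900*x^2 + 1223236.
Gal(K/Q) = Z/2Z (cyclic of order 2)

f factors as (x^2 - 7742)(x^2 - 158), so the splitting field is K = Q(sqrt(7742), sqrt(158)). The squarefree part of 7742 is 158 and the squarefree part of 158 is also 158, so sqrt(7742) and sqrt(158) are both rational multiples of sqrt(158). Hence Q(sqrt(7742)) = Q(sqrt(158)) = Q(sqrt(158)), and the splitting field collapses to a single degree-2 extension with Galois group Z/2Z.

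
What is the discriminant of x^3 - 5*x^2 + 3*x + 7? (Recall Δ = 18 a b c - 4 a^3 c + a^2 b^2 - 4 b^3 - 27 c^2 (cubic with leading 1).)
Δ = 404

For x^3 + a x^2 + b x + c the discriminant is Δ = 18 a b c - 4 a^3 c + a^2 b^2 - 4 b^3 - 27 c^2.
Plug a = -5, b = 3, c = 7:
  18*(-5)*(3)*(7) - 4*(-5)^3*(7) + (-5)^2*(3)^2 - 4*(3)^3 - 27*(7)^2
  = -1890 + (3500) + 225 + (-108) + (-1323)
  = 404.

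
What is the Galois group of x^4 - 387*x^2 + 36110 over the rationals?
Gal(K/Q) = V_4 (Klein four-group, Z/2Z × Z/2Z)

f factors as (x^2 - 230)(x^2 - 157), so the splitting field is K = Q(sqrt(230), sqrt(157)). The elements 230, 157, 36110 are all non-squares in Q, so sqrt(230) and sqrt(157) generate independent quadratic extensions. Thus [K:Q] = 4 and Gal(K/Q) is generated by the two order-2 automorphisms sqrt(230) ↦ -sqrt(230) and sqrt(157) ↦ -sqrt(157), giving V_4.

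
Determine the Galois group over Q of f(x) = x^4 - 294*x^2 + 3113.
Gal(K/Q) = V_4 (Klein four-group, Z/2Z × Z/2Z)

f factors as (x^2 - 283)(x^2 - 11), so the splitting field is K = Q(sqrt(283), sqrt(11)). The elements 283, 11, 3113 are all non-squares in Q, so sqrt(283) and sqrt(11) generate independent quadratic extensions. Thus [K:Q] = 4 and Gal(K/Q) is generated by the two order-2 automorphisms sqrt(283) ↦ -sqrt(283) and sqrt(11) ↦ -sqrt(11), giving V_4.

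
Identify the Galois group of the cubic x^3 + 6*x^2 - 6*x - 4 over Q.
Gal(K/Q) = S_3 (symmetric group of order 6)

Compute the discriminant of x^3 + (6)*x^2 + (-6)*x + (-4): Δ = 7776. Since Δ is not a rational square, the Galois group is not contained in A_3; it must be the full S_3 (irreducibility of the cubic rules out anything smaller).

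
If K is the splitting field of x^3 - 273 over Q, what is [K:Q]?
[K:Q] = 6

x^3 - 273 has one real root r = 273^(1/3) and two complex roots r*zeta_3, r*zeta_3^2 where zeta_3 = e^(2*pi*i/3). The splitting field is Q(r, zeta_3). [Q(r):Q] = 3 and [Q(zeta_3):Q] = 2 with gcd = 1, so [Q(r, zeta_3):Q] = 3 * 2 = 6.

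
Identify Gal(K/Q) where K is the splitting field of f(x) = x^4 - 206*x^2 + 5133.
Gal(K/Q) = V_4 (Klein four-group, Z/2Z × Z/2Z)

f factors as (x^2 - 177)(x^2 - 29), so the splitting field is K = Q(sqrt(177), sqrt(29)). The elements 177, 29, 5133 are all non-squares in Q, so sqrt(177) and sqrt(29) generate independent quadratic extensions. Thus [K:Q] = 4 and Gal(K/Q) is generated by the two order-2 automorphisms sqrt(177) ↦ -sqrt(177) and sqrt(29) ↦ -sqrt(29), giving V_4.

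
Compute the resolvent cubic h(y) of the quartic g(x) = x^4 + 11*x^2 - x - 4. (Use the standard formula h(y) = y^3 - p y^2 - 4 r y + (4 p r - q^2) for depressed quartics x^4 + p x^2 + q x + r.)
h(y) = y^3 - 11*y^2 + 16*y - 177

Identify coefficients: p = 11, q = -1, r = -4.
Plug into h(y) = y^3 - p y^2 - 4 r y + (4 p r - q^2):
  h(y) = y^3 - (11) y^2 - 4*(-4) y + (4*(11)*(-4) - (-1)^2)
       = y^3 + (-11) y^2 + (16) y + (-177).
Simplifying: h(y) = y^3 - 11*y^2 + 16*y - 177.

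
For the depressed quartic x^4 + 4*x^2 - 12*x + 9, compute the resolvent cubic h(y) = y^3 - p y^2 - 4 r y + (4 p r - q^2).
h(y) = y^3 - 4*y^2 - 36*y

Identify coefficients: p = 4, q = -12, r = 9.
Plug into h(y) = y^3 - p y^2 - 4 r y + (4 p r - q^2):
  h(y) = y^3 - (4) y^2 - 4*(9) y + (4*(4)*(9) - (-12)^2)
       = y^3 + (-4) y^2 + (-36) y + (0).
Simplifying: h(y) = y^3 - 4*y^2 - 36*y.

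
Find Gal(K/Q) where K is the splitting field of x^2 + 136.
Gal(K/Q) = Z/2Z (cyclic of order 2)

x^2 + 136 is irreducible over Q since -136 is not a rational square. The splitting field Q(sqrt(-136)) has degree 2 over Q, and its unique nontrivial automorphism is sqrt(-136) ↦ -sqrt(-136). Hence Gal(Q(sqrt(-136))/Q) = Z/2Z.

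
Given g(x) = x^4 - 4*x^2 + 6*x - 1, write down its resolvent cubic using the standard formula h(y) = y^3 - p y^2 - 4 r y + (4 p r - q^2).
h(y) = y^3 + 4*y^2 + 4*y - 20

Identify coefficients: p = -4, q = 6, r = -1.
Plug into h(y) = y^3 - p y^2 - 4 r y + (4 p r - q^2):
  h(y) = y^3 - (-4) y^2 - 4*(-1) y + (4*(-4)*(-1) - (6)^2)
       = y^3 + (4) y^2 + (4) y + (-20).
Simplifying: h(y) = y^3 + 4*y^2 + 4*y - 20.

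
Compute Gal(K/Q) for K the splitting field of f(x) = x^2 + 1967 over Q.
Gal(K/Q) = Z/2Z (cyclic of order 2)

x^2 + 1967 is irreducible over Q since -1967 is not a rational square. The splitting field Q(sqrt(-1967)) has degree 2 over Q, and its unique nontrivial automorphism is sqrt(-1967) ↦ -sqrt(-1967). Hence Gal(Q(sqrt(-1967))/Q) = Z/2Z.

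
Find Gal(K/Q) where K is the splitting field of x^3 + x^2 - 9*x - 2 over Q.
Gal(K/Q) = S_3 (symmetric group of order 6)

Compute the discriminant of x^3 + (1)*x^2 + (-9)*x + (-2): Δ = 3221. Since Δ is not a rational square, the Galois group is not contained in A_3; it must be the full S_3 (irreducibility of the cubic rules out anything smaller).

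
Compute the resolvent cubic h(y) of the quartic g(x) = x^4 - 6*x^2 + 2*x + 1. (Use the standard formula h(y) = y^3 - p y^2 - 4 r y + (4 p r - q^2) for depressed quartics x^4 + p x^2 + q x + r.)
h(y) = y^3 + 6*y^2 - 4*y - 28

Identify coefficients: p = -6, q = 2, r = 1.
Plug into h(y) = y^3 - p y^2 - 4 r y + (4 p r - q^2):
  h(y) = y^3 - (-6) y^2 - 4*(1) y + (4*(-6)*(1) - (2)^2)
       = y^3 + (6) y^2 + (-4) y + (-28).
Simplifying: h(y) = y^3 + 6*y^2 - 4*y - 28.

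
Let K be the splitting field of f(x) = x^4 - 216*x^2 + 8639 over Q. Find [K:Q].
[K:Q] = 4

f factors as (x^2 - 53)(x^2 - 163); the splitting field is K = Q(sqrt(53), sqrt(163)). Since 53, 163, and 8639 are all non-squares in Q, the three subfields Q(sqrt(53)), Q(sqrt(163)), Q(sqrt(8639)) are distinct degree-2 extensions, so [K:Q] = 4 (Klein four Galois group).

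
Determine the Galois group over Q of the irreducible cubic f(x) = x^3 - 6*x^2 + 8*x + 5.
Gal(K/Q) = S_3 (symmetric group of order 6)

Compute the discriminant of x^3 + (-6)*x^2 + (8)*x + (5): Δ = -419. Since Δ is not a rational square, the Galois group is not contained in A_3; it must be the full S_3 (irreducibility of the cubic rules out anything smaller).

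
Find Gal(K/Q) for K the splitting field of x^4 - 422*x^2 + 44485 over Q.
Gal(K/Q) = V_4 (Klein four-group, Z/2Z × Z/2Z)

f factors as (x^2 - 217)(x^2 - 205), so the splitting field is K = Q(sqrt(217), sqrt(205)). The elements 217, 205, 44485 are all non-squares in Q, so sqrt(217) and sqrt(205) generate independent quadratic extensions. Thus [K:Q] = 4 and Gal(K/Q) is generated by the two order-2 automorphisms sqrt(217) ↦ -sqrt(217) and sqrt(205) ↦ -sqrt(205), giving V_4.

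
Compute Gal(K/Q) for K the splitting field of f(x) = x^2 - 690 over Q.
Gal(K/Q) = Z/2Z (cyclic of order 2)

x^2 - 690 is irreducible over Q since 690 is not a rational square. The splitting field Q(sqrt(690)) has degree 2 over Q, and its unique nontrivial automorphism is sqrt(690) ↦ -sqrt(690). Hence Gal(Q(sqrt(690))/Q) = Z/2Z.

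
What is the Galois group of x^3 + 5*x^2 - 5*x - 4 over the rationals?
Gal(K/Q) = S_3 (symmetric group of order 6)

Compute the discriminant of x^3 + (5)*x^2 + (-5)*x + (-4): Δ = 4493. Since Δ is not a rational square, the Galois group is not contained in A_3; it must be the full S_3 (irreducibility of the cubic rules out anything smaller).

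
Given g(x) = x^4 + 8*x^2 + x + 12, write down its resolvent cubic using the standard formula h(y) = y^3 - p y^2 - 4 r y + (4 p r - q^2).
h(y) = y^3 - 8*y^2 - 48*y + 383

Identify coefficients: p = 8, q = 1, r = 12.
Plug into h(y) = y^3 - p y^2 - 4 r y + (4 p r - q^2):
  h(y) = y^3 - (8) y^2 - 4*(12) y + (4*(8)*(12) - (1)^2)
       = y^3 + (-8) y^2 + (-48) y + (383).
Simplifying: h(y) = y^3 - 8*y^2 - 48*y + 383.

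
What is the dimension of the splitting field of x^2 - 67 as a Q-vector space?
[K:Q] = 2

The polynomial x^2 - 67 is irreducible over Q since 67 is not a perfect square. Its splitting field is Q(sqrt(67)), which has degree 2 over Q.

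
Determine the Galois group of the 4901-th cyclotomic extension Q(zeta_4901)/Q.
|Gal(Q(zeta_4901)/Q)| = phi(4901) = 4368; group ≅ (Z/4901Z)^* ≅ Z/28Z × Z/156Z

The n-th cyclotomic polynomial Φ_4901(x) is the minimal polynomial of zeta_4901 over Q and has degree phi(4901) = 4368. So Q(zeta_4901) is a degree-4368 Galois extension with Galois group (Z/4901Z)^*. By CRT, (Z/4901Z)^* ≅ (Z/169Z)^* × (Z/29Z)^*. Each prime-power unit group is (Z/169Z)^* ≅ Z/156Z; (Z/29Z)^* ≅ Z/28Z. Hence Gal(Q(zeta_4901)/Q) ≅ Z/28Z × Z/156Z.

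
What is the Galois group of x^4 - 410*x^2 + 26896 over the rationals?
Gal(K/Q) = Z/2Z (cyclic of order 2)

f factors as (x^2 - 328)(x^2 - 82), so the splitting field is K = Q(sqrt(328), sqrt(82)). The squarefree part of 328 is 82 and the squarefree part of 82 is also 82, so sqrt(328) and sqrt(82) are both rational multiples of sqrt(82). Hence Q(sqrt(328)) = Q(sqrt(82)) = Q(sqrt(82)), and the splitting field collapses to a single degree-2 extension with Galois group Z/2Z.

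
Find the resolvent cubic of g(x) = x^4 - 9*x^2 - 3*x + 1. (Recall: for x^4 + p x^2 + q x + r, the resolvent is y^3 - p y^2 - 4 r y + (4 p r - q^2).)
h(y) = y^3 + 9*y^2 - 4*y - 45

Identify coefficients: p = -9, q = -3, r = 1.
Plug into h(y) = y^3 - p y^2 - 4 r y + (4 p r - q^2):
  h(y) = y^3 - (-9) y^2 - 4*(1) y + (4*(-9)*(1) - (-3)^2)
       = y^3 + (9) y^2 + (-4) y + (-45).
Simplifying: h(y) = y^3 + 9*y^2 - 4*y - 45.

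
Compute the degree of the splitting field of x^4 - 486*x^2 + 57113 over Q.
[K:Q] = 4

f factors as (x^2 - 199)(x^2 - 287); the splitting field is K = Q(sqrt(199), sqrt(287)). Since 199, 287, and 57113 are all non-squares in Q, the three subfields Q(sqrt(199)), Q(sqrt(287)), Q(sqrt(57113)) are distinct degree-2 extensions, so [K:Q] = 4 (Klein four Galois group).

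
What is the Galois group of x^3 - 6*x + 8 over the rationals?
Gal(K/Q) = S_3 (symmetric group of order 6)

Compute the discriminant of x^3 + (0)*x^2 + (-6)*x + (8): Δ = -864. Since Δ is not a rational square, the Galois group is not contained in A_3; it must be the full S_3 (irreducibility of the cubic rules out anything smaller).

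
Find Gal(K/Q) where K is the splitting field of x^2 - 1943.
Gal(K/Q) = Z/2Z (cyclic of order 2)

x^2 - 1943 is irreducible over Q since 1943 is not a rational square. The splitting field Q(sqrt(1943)) has degree 2 over Q, and its unique nontrivial automorphism is sqrt(1943) ↦ -sqrt(1943). Hence Gal(Q(sqrt(1943))/Q) = Z/2Z.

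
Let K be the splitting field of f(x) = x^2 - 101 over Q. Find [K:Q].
[K:Q] = 2

The polynomial x^2 - 101 is irreducible over Q since 101 is not a perfect square. Its splitting field is Q(sqrt(101)), which has degree 2 over Q.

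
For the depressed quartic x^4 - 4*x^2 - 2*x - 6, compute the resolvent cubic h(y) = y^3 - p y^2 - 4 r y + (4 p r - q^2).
h(y) = y^3 + 4*y^2 + 24*y + 92

Identify coefficients: p = -4, q = -2, r = -6.
Plug into h(y) = y^3 - p y^2 - 4 r y + (4 p r - q^2):
  h(y) = y^3 - (-4) y^2 - 4*(-6) y + (4*(-4)*(-6) - (-2)^2)
       = y^3 + (4) y^2 + (24) y + (92).
Simplifying: h(y) = y^3 + 4*y^2 + 24*y + 92.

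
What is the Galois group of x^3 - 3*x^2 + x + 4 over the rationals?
Gal(K/Q) = S_3 (symmetric group of order 6)

Compute the discriminant of x^3 + (-3)*x^2 + (1)*x + (4): Δ = -211. Since Δ is not a rational square, the Galois group is not contained in A_3; it must be the full S_3 (irreducibility of the cubic rules out anything smaller).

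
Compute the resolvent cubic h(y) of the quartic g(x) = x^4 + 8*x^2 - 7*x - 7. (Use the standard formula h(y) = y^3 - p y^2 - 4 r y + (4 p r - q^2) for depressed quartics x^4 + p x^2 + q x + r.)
h(y) = y^3 - 8*y^2 + 28*y - 273

Identify coefficients: p = 8, q = -7, r = -7.
Plug into h(y) = y^3 - p y^2 - 4 r y + (4 p r - q^2):
  h(y) = y^3 - (8) y^2 - 4*(-7) y + (4*(8)*(-7) - (-7)^2)
       = y^3 + (-8) y^2 + (28) y + (-273).
Simplifying: h(y) = y^3 - 8*y^2 + 28*y - 273.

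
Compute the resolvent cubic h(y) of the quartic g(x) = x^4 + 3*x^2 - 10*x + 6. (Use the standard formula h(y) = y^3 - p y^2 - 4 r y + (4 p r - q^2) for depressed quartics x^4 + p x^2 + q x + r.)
h(y) = y^3 - 3*y^2 - 24*y - 28

Identify coefficients: p = 3, q = -10, r = 6.
Plug into h(y) = y^3 - p y^2 - 4 r y + (4 p r - q^2):
  h(y) = y^3 - (3) y^2 - 4*(6) y + (4*(3)*(6) - (-10)^2)
       = y^3 + (-3) y^2 + (-24) y + (-28).
Simplifying: h(y) = y^3 - 3*y^2 - 24*y - 28.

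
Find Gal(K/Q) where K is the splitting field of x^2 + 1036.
Gal(K/Q) = Z/2Z (cyclic of order 2)

x^2 + 1036 is irreducible over Q since -1036 is not a rational square. The splitting field Q(sqrt(-1036)) has degree 2 over Q, and its unique nontrivial automorphism is sqrt(-1036) ↦ -sqrt(-1036). Hence Gal(Q(sqrt(-1036))/Q) = Z/2Z.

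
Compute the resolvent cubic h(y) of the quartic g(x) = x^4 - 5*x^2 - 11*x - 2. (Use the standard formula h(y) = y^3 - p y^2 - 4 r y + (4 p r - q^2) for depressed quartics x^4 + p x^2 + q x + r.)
h(y) = y^3 + 5*y^2 + 8*y - 81

Identify coefficients: p = -5, q = -11, r = -2.
Plug into h(y) = y^3 - p y^2 - 4 r y + (4 p r - q^2):
  h(y) = y^3 - (-5) y^2 - 4*(-2) y + (4*(-5)*(-2) - (-11)^2)
       = y^3 + (5) y^2 + (8) y + (-81).
Simplifying: h(y) = y^3 + 5*y^2 + 8*y - 81.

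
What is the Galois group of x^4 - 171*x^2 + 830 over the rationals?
Gal(K/Q) = V_4 (Klein four-group, Z/2Z × Z/2Z)

f factors as (x^2 - 166)(x^2 - 5), so the splitting field is K = Q(sqrt(166), sqrt(5)). The elements 166, 5, 830 are all non-squares in Q, so sqrt(166) and sqrt(5) generate independent quadratic extensions. Thus [K:Q] = 4 and Gal(K/Q) is generated by the two order-2 automorphisms sqrt(166) ↦ -sqrt(166) and sqrt(5) ↦ -sqrt(5), giving V_4.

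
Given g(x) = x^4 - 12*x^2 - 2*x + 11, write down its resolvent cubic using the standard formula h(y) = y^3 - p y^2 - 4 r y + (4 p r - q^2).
h(y) = y^3 + 12*y^2 - 44*y - 532

Identify coefficients: p = -12, q = -2, r = 11.
Plug into h(y) = y^3 - p y^2 - 4 r y + (4 p r - q^2):
  h(y) = y^3 - (-12) y^2 - 4*(11) y + (4*(-12)*(11) - (-2)^2)
       = y^3 + (12) y^2 + (-44) y + (-532).
Simplifying: h(y) = y^3 + 12*y^2 - 44*y - 532.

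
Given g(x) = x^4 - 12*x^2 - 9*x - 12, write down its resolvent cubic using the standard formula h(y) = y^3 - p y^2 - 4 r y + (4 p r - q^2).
h(y) = y^3 + 12*y^2 + 48*y + 495

Identify coefficients: p = -12, q = -9, r = -12.
Plug into h(y) = y^3 - p y^2 - 4 r y + (4 p r - q^2):
  h(y) = y^3 - (-12) y^2 - 4*(-12) y + (4*(-12)*(-12) - (-9)^2)
       = y^3 + (12) y^2 + (48) y + (495).
Simplifying: h(y) = y^3 + 12*y^2 + 48*y + 495.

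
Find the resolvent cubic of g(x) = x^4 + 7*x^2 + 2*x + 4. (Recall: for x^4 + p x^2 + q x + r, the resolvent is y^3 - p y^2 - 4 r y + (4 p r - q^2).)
h(y) = y^3 - 7*y^2 - 16*y + 108

Identify coefficients: p = 7, q = 2, r = 4.
Plug into h(y) = y^3 - p y^2 - 4 r y + (4 p r - q^2):
  h(y) = y^3 - (7) y^2 - 4*(4) y + (4*(7)*(4) - (2)^2)
       = y^3 + (-7) y^2 + (-16) y + (108).
Simplifying: h(y) = y^3 - 7*y^2 - 16*y + 108.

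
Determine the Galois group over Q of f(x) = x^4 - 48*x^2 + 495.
Gal(K/Q) = V_4 (Klein four-group, Z/2Z × Z/2Z)

f factors as (x^2 - 15)(x^2 - 33), so the splitting field is K = Q(sqrt(15), sqrt(33)). The elements 15, 33, 495 are all non-squares in Q, so sqrt(15) and sqrt(33) generate independent quadratic extensions. Thus [K:Q] = 4 and Gal(K/Q) is generated by the two order-2 automorphisms sqrt(15) ↦ -sqrt(15) and sqrt(33) ↦ -sqrt(33), giving V_4.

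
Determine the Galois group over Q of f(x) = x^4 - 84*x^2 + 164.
Gal(K/Q) = V_4 (Klein four-group, Z/2Z × Z/2Z)

f factors as (x^2 - 82)(x^2 - 2), so the splitting field is K = Q(sqrt(82), sqrt(2)). The elements 82, 2, 164 are all non-squares in Q, so sqrt(82) and sqrt(2) generate independent quadratic extensions. Thus [K:Q] = 4 and Gal(K/Q) is generated by the two order-2 automorphisms sqrt(82) ↦ -sqrt(82) and sqrt(2) ↦ -sqrt(2), giving V_4.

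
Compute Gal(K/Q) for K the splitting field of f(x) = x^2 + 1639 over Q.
Gal(K/Q) = Z/2Z (cyclic of order 2)

x^2 + 1639 is irreducible over Q since -1639 is not a rational square. The splitting field Q(sqrt(-1639)) has degree 2 over Q, and its unique nontrivial automorphism is sqrt(-1639) ↦ -sqrt(-1639). Hence Gal(Q(sqrt(-1639))/Q) = Z/2Z.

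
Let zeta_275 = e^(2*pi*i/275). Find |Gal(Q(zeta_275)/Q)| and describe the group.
|Gal(Q(zeta_275)/Q)| = phi(275) = 200; group ≅ (Z/275Z)^* ≅ Z/10Z × Z/20Z

The n-th cyclotomic polynomial Φ_275(x) is the minimal polynomial of zeta_275 over Q and has degree phi(275) = 200. So Q(zeta_275) is a degree-200 Galois extension with Galois group (Z/275Z)^*. By CRT, (Z/275Z)^* ≅ (Z/25Z)^* × (Z/11Z)^*. Each prime-power unit group is (Z/25Z)^* ≅ Z/20Z; (Z/11Z)^* ≅ Z/10Z. Hence Gal(Q(zeta_275)/Q) ≅ Z/10Z × Z/20Z.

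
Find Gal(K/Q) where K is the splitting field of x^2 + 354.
Gal(K/Q) = Z/2Z (cyclic of order 2)

x^2 + 354 is irreducible over Q since -354 is not a rational square. The splitting field Q(sqrt(-354)) has degree 2 over Q, and its unique nontrivial automorphism is sqrt(-354) ↦ -sqrt(-354). Hence Gal(Q(sqrt(-354))/Q) = Z/2Z.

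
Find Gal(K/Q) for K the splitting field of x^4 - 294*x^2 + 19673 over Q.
Gal(K/Q) = V_4 (Klein four-group, Z/2Z × Z/2Z)

f factors as (x^2 - 103)(x^2 - 191), so the splitting field is K = Q(sqrt(103), sqrt(191)). The elements 103, 191, 19673 are all non-squares in Q, so sqrt(103) and sqrt(191) generate independent quadratic extensions. Thus [K:Q] = 4 and Gal(K/Q) is generated by the two order-2 automorphisms sqrt(103) ↦ -sqrt(103) and sqrt(191) ↦ -sqrt(191), giving V_4.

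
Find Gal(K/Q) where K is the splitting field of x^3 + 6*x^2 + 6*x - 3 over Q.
Gal(K/Q) = S_3 (symmetric group of order 6)

Compute the discriminant of x^3 + (6)*x^2 + (6)*x + (-3): Δ = 837. Since Δ is not a rational square, the Galois group is not contained in A_3; it must be the full S_3 (irreducibility of the cubic rules out anything smaller).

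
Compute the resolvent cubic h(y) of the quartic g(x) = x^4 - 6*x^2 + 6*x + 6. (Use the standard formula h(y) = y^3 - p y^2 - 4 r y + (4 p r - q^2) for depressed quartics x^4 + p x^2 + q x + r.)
h(y) = y^3 + 6*y^2 - 24*y - 180

Identify coefficients: p = -6, q = 6, r = 6.
Plug into h(y) = y^3 - p y^2 - 4 r y + (4 p r - q^2):
  h(y) = y^3 - (-6) y^2 - 4*(6) y + (4*(-6)*(6) - (6)^2)
       = y^3 + (6) y^2 + (-24) y + (-180).
Simplifying: h(y) = y^3 + 6*y^2 - 24*y - 180.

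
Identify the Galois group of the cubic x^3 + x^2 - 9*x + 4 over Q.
Gal(K/Q) = S_3 (symmetric group of order 6)

Compute the discriminant of x^3 + (1)*x^2 + (-9)*x + (4): Δ = 1901. Since Δ is not a rational square, the Galois group is not contained in A_3; it must be the full S_3 (irreducibility of the cubic rules out anything smaller).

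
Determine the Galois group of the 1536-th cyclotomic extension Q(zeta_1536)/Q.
|Gal(Q(zeta_1536)/Q)| = phi(1536) = 512; group ≅ (Z/1536Z)^* ≅ Z/2Z × Z/2Z × Z/128Z

The n-th cyclotomic polynomial Φ_1536(x) is the minimal polynomial of zeta_1536 over Q and has degree phi(1536) = 512. So Q(zeta_1536) is a degree-512 Galois extension with Galois group (Z/1536Z)^*. By CRT, (Z/1536Z)^* ≅ (Z/512Z)^* × (Z/3Z)^*. Each prime-power unit group is (Z/512Z)^* ≅ Z/2Z × Z/128Z; (Z/3Z)^* ≅ Z/2Z. Hence Gal(Q(zeta_1536)/Q) ≅ Z/2Z × Z/2Z × Z/128Z.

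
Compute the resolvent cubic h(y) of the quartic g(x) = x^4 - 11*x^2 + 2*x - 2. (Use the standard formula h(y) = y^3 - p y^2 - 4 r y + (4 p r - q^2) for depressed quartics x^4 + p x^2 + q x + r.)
h(y) = y^3 + 11*y^2 + 8*y + 84

Identify coefficients: p = -11, q = 2, r = -2.
Plug into h(y) = y^3 - p y^2 - 4 r y + (4 p r - q^2):
  h(y) = y^3 - (-11) y^2 - 4*(-2) y + (4*(-11)*(-2) - (2)^2)
       = y^3 + (11) y^2 + (8) y + (84).
Simplifying: h(y) = y^3 + 11*y^2 + 8*y + 84.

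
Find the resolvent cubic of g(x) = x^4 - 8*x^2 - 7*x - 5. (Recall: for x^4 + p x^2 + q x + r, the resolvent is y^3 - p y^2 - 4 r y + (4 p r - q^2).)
h(y) = y^3 + 8*y^2 + 20*y + 111

Identify coefficients: p = -8, q = -7, r = -5.
Plug into h(y) = y^3 - p y^2 - 4 r y + (4 p r - q^2):
  h(y) = y^3 - (-8) y^2 - 4*(-5) y + (4*(-8)*(-5) - (-7)^2)
       = y^3 + (8) y^2 + (20) y + (111).
Simplifying: h(y) = y^3 + 8*y^2 + 20*y + 111.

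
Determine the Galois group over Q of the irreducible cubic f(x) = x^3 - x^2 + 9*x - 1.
Gal(K/Q) = S_3 (symmetric group of order 6)

Compute the discriminant of x^3 + (-1)*x^2 + (9)*x + (-1): Δ = -2704. Since Δ is not a rational square, the Galois group is not contained in A_3; it must be the full S_3 (irreducibility of the cubic rules out anything smaller).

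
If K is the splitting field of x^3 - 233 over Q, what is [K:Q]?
[K:Q] = 6

x^3 - 233 has one real root r = 233^(1/3) and two complex roots r*zeta_3, r*zeta_3^2 where zeta_3 = e^(2*pi*i/3). The splitting field is Q(r, zeta_3). [Q(r):Q] = 3 and [Q(zeta_3):Q] = 2 with gcd = 1, so [Q(r, zeta_3):Q] = 3 * 2 = 6.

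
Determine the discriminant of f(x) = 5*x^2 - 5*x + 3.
Δ = -35

For a quadratic a x^2 + b x + c the discriminant is Δ = b^2 - 4ac = (-5)^2 - 4*(5)*(3) = 25 - (60) = -35.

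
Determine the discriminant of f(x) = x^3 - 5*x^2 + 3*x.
Δ = 117

For x^3 + a x^2 + b x + c the discriminant is Δ = 18 a b c - 4 a^3 c + a^2 b^2 - 4 b^3 - 27 c^2.
Plug a = -5, b = 3, c = 0:
  18*(-5)*(3)*(0) - 4*(-5)^3*(0) + (-5)^2*(3)^2 - 4*(3)^3 - 27*(0)^2
  = 0 + (0) + 225 + (-108) + (0)
  = 117.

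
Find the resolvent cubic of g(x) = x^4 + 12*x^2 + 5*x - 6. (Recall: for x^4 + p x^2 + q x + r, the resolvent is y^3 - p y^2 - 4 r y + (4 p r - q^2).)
h(y) = y^3 - 12*y^2 + 24*y - 313

Identify coefficients: p = 12, q = 5, r = -6.
Plug into h(y) = y^3 - p y^2 - 4 r y + (4 p r - q^2):
  h(y) = y^3 - (12) y^2 - 4*(-6) y + (4*(12)*(-6) - (5)^2)
       = y^3 + (-12) y^2 + (24) y + (-313).
Simplifying: h(y) = y^3 - 12*y^2 + 24*y - 313.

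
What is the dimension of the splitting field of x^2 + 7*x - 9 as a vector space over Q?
[K:Q] = 2

The discriminant of x^2 + (7)*x + (-9) is b^2 - 4c = 49 - (-36) = 85. Since 85 is not a perfect square in Q, the polynomial is irreducible over Q. Its two roots generate a degree-2 extension, so [K:Q] = 2.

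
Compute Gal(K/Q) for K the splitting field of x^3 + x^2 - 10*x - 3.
Gal(K/Q) = S_3 (symmetric group of order 6)

Compute the discriminant of x^3 + (1)*x^2 + (-10)*x + (-3): Δ = 4409. Since Δ is not a rational square, the Galois group is not contained in A_3; it must be the full S_3 (irreducibility of the cubic rules out anything smaller).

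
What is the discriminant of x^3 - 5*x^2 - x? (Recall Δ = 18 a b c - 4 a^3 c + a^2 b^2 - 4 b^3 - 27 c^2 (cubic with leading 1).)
Δ = 29

For x^3 + a x^2 + b x + c the discriminant is Δ = 18 a b c - 4 a^3 c + a^2 b^2 - 4 b^3 - 27 c^2.
Plug a = -5, b = -1, c = 0:
  18*(-5)*(-1)*(0) - 4*(-5)^3*(0) + (-5)^2*(-1)^2 - 4*(-1)^3 - 27*(0)^2
  = 0 + (0) + 25 + (4) + (0)
  = 29.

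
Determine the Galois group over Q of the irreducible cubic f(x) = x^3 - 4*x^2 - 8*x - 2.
Gal(K/Q) = S_3 (symmetric group of order 6)

Compute the discriminant of x^3 + (-4)*x^2 + (-8)*x + (-2): Δ = 1300. Since Δ is not a rational square, the Galois group is not contained in A_3; it must be the full S_3 (irreducibility of the cubic rules out anything smaller).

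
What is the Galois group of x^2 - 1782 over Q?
Gal(K/Q) = Z/2Z (cyclic of order 2)

x^2 - 1782 is irreducible over Q since 1782 is not a rational square. The splitting field Q(sqrt(1782)) has degree 2 over Q, and its unique nontrivial automorphism is sqrt(1782) ↦ -sqrt(1782). Hence Gal(Q(sqrt(1782))/Q) = Z/2Z.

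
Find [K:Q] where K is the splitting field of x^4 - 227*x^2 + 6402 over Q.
[K:Q] = 4

f factors as (x^2 - 194)(x^2 - 33); the splitting field is K = Q(sqrt(194), sqrt(33)). Since 194, 33, and 6402 are all non-squares in Q, the three subfields Q(sqrt(194)), Q(sqrt(33)), Q(sqrt(6402)) are distinct degree-2 extensions, so [K:Q] = 4 (Klein four Galois group).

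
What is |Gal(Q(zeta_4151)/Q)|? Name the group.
|Gal(Q(zeta_4151)/Q)| = phi(4151) = 3552; group ≅ (Z/4151Z)^* ≅ Z/6Z × Z/592Z

The n-th cyclotomic polynomial Φ_4151(x) is the minimal polynomial of zeta_4151 over Q and has degree phi(4151) = 3552. So Q(zeta_4151) is a degree-3552 Galois extension with Galois group (Z/4151Z)^*. By CRT, (Z/4151Z)^* ≅ (Z/7Z)^* × (Z/593Z)^*. Each prime-power unit group is (Z/7Z)^* ≅ Z/6Z; (Z/593Z)^* ≅ Z/592Z. Hence Gal(Q(zeta_4151)/Q) ≅ Z/6Z × Z/592Z.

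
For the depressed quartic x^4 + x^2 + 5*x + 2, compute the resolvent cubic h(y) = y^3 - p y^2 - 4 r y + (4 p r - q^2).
h(y) = y^3 - y^2 - 8*y - 17

Identify coefficients: p = 1, q = 5, r = 2.
Plug into h(y) = y^3 - p y^2 - 4 r y + (4 p r - q^2):
  h(y) = y^3 - (1) y^2 - 4*(2) y + (4*(1)*(2) - (5)^2)
       = y^3 + (-1) y^2 + (-8) y + (-17).
Simplifying: h(y) = y^3 - y^2 - 8*y - 17.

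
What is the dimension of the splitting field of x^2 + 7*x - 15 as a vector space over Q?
[K:Q] = 2

The discriminant of x^2 + (7)*x + (-15) is b^2 - 4c = 49 - (-60) = 109. Since 109 is not a perfect square in Q, the polynomial is irreducible over Q. Its two roots generate a degree-2 extension, so [K:Q] = 2.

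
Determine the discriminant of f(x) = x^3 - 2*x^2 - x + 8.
Δ = -1176

For x^3 + a x^2 + b x + c the discriminant is Δ = 18 a b c - 4 a^3 c + a^2 b^2 - 4 b^3 - 27 c^2.
Plug a = -2, b = -1, c = 8:
  18*(-2)*(-1)*(8) - 4*(-2)^3*(8) + (-2)^2*(-1)^2 - 4*(-1)^3 - 27*(8)^2
  = 288 + (256) + 4 + (4) + (-1728)
  = -1176.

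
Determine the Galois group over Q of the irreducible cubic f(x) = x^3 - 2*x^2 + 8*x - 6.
Gal(K/Q) = S_3 (symmetric group of order 6)

Compute the discriminant of x^3 + (-2)*x^2 + (8)*x + (-6): Δ = -1228. Since Δ is not a rational square, the Galois group is not contained in A_3; it must be the full S_3 (irreducibility of the cubic rules out anything smaller).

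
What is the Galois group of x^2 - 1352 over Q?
Gal(K/Q) = Z/2Z (cyclic of order 2)

x^2 - 1352 is irreducible over Q since 1352 is not a rational square. The splitting field Q(sqrt(1352)) has degree 2 over Q, and its unique nontrivial automorphism is sqrt(1352) ↦ -sqrt(1352). Hence Gal(Q(sqrt(1352))/Q) = Z/2Z.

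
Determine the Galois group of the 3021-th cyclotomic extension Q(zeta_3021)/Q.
|Gal(Q(zeta_3021)/Q)| = phi(3021) = 1872; group ≅ (Z/3021Z)^* ≅ Z/2Z × Z/18Z × Z/52Z

The n-th cyclotomic polynomial Φ_3021(x) is the minimal polynomial of zeta_3021 over Q and has degree phi(3021) = 1872. So Q(zeta_3021) is a degree-1872 Galois extension with Galois group (Z/3021Z)^*. By CRT, (Z/3021Z)^* ≅ (Z/3Z)^* × (Z/19Z)^* × (Z/53Z)^*. Each prime-power unit group is (Z/3Z)^* ≅ Z/2Z; (Z/19Z)^* ≅ Z/18Z; (Z/53Z)^* ≅ Z/52Z. Hence Gal(Q(zeta_3021)/Q) ≅ Z/2Z × Z/18Z × Z/52Z.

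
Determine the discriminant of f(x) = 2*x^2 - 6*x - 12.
Δ = 132

For a quadratic a x^2 + b x + c the discriminant is Δ = b^2 - 4ac = (-6)^2 - 4*(2)*(-12) = 36 - (-96) = 132.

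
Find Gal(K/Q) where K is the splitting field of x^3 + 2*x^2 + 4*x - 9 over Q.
Gal(K/Q) = S_3 (symmetric group of order 6)

Compute the discriminant of x^3 + (2)*x^2 + (4)*x + (-9): Δ = -3387. Since Δ is not a rational square, the Galois group is not contained in A_3; it must be the full S_3 (irreducibility of the cubic rules out anything smaller).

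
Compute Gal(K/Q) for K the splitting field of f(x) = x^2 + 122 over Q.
Gal(K/Q) = Z/2Z (cyclic of order 2)

x^2 + 122 is irreducible over Q since -122 is not a rational square. The splitting field Q(sqrt(-122)) has degree 2 over Q, and its unique nontrivial automorphism is sqrt(-122) ↦ -sqrt(-122). Hence Gal(Q(sqrt(-122))/Q) = Z/2Z.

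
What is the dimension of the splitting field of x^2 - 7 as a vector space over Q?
[K:Q] = 2

The discriminant of x^2 + (0)*x + (-7) is b^2 - 4c = 0 - (-28) = 28. Since 28 is not a perfect square in Q, the polynomial is irreducible over Q. Its two roots generate a degree-2 extension, so [K:Q] = 2.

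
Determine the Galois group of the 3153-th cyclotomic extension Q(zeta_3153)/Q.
|Gal(Q(zeta_3153)/Q)| = phi(3153) = 2100; group ≅ (Z/3153Z)^* ≅ Z/2Z × Z/1050Z

The n-th cyclotomic polynomial Φ_3153(x) is the minimal polynomial of zeta_3153 over Q and has degree phi(3153) = 2100. So Q(zeta_3153) is a degree-2100 Galois extension with Galois group (Z/3153Z)^*. By CRT, (Z/3153Z)^* ≅ (Z/3Z)^* × (Z/1051Z)^*. Each prime-power unit group is (Z/3Z)^* ≅ Z/2Z; (Z/1051Z)^* ≅ Z/1050Z. Hence Gal(Q(zeta_3153)/Q) ≅ Z/2Z × Z/1050Z.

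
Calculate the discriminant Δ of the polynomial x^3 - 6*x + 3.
Δ = 621

For a depressed cubic x^3 + p x + q the discriminant is Δ = -4 p^3 - 27 q^2 = -4*(-6)^3 - 27*(3)^2 = 864 - 243 = 621.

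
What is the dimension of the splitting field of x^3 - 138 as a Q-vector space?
[K:Q] = 6

x^3 - 138 has one real root r = 138^(1/3) and two complex roots r*zeta_3, r*zeta_3^2 where zeta_3 = e^(2*pi*i/3). The splitting field is Q(r, zeta_3). [Q(r):Q] = 3 and [Q(zeta_3):Q] = 2 with gcd = 1, so [Q(r, zeta_3):Q] = 3 * 2 = 6.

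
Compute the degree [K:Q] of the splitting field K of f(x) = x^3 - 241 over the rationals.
[K:Q] = 6

x^3 - 241 has one real root r = 241^(1/3) and two complex roots r*zeta_3, r*zeta_3^2 where zeta_3 = e^(2*pi*i/3). The splitting field is Q(r, zeta_3). [Q(r):Q] = 3 and [Q(zeta_3):Q] = 2 with gcd = 1, so [Q(r, zeta_3):Q] = 3 * 2 = 6.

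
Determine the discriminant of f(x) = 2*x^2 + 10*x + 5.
Δ = 60

For a quadratic a x^2 + b x + c the discriminant is Δ = b^2 - 4ac = (10)^2 - 4*(2)*(5) = 100 - (40) = 60.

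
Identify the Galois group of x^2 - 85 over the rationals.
Gal(K/Q) = Z/2Z (cyclic of order 2)

x^2 - 85 is irreducible over Q since 85 is not a rational square. The splitting field Q(sqrt(85)) has degree 2 over Q, and its unique nontrivial automorphism is sqrt(85) ↦ -sqrt(85). Hence Gal(Q(sqrt(85))/Q) = Z/2Z.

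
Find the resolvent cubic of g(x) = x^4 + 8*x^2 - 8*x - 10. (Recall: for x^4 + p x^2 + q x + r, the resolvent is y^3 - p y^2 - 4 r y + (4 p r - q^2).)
h(y) = y^3 - 8*y^2 + 40*y - 384

Identify coefficients: p = 8, q = -8, r = -10.
Plug into h(y) = y^3 - p y^2 - 4 r y + (4 p r - q^2):
  h(y) = y^3 - (8) y^2 - 4*(-10) y + (4*(8)*(-10) - (-8)^2)
       = y^3 + (-8) y^2 + (40) y + (-384).
Simplifying: h(y) = y^3 - 8*y^2 + 40*y - 384.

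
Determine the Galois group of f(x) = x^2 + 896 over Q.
Gal(K/Q) = Z/2Z (cyclic of order 2)

x^2 + 896 is irreducible over Q since -896 is not a rational square. The splitting field Q(sqrt(-896)) has degree 2 over Q, and its unique nontrivial automorphism is sqrt(-896) ↦ -sqrt(-896). Hence Gal(Q(sqrt(-896))/Q) = Z/2Z.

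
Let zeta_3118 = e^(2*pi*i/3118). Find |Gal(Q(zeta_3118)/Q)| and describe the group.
|Gal(Q(zeta_3118)/Q)| = phi(3118) = 1558; group ≅ (Z/3118Z)^* ≅ Z/1558Z

The n-th cyclotomic polynomial Φ_3118(x) is the minimal polynomial of zeta_3118 over Q and has degree phi(3118) = 1558. So Q(zeta_3118) is a degree-1558 Galois extension with Galois group (Z/3118Z)^*. By CRT, (Z/3118Z)^* ≅ (Z/2Z)^* × (Z/1559Z)^*. Each prime-power unit group is (Z/2Z)^* ≅ trivial group (order 1); (Z/1559Z)^* ≅ Z/1558Z. Hence Gal(Q(zeta_3118)/Q) ≅ Z/1558Z.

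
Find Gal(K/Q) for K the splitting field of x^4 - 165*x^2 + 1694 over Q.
Gal(K/Q) = V_4 (Klein four-group, Z/2Z × Z/2Z)

f factors as (x^2 - 154)(x^2 - 11), so the splitting field is K = Q(sqrt(154), sqrt(11)). The elements 154, 11, 1694 are all non-squares in Q, so sqrt(154) and sqrt(11) generate independent quadratic extensions. Thus [K:Q] = 4 and Gal(K/Q) is generated by the two order-2 automorphisms sqrt(154) ↦ -sqrt(154) and sqrt(11) ↦ -sqrt(11), giving V_4.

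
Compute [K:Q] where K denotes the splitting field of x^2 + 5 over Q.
[K:Q] = 2

The discriminant of x^2 + (0)*x + (5) is b^2 - 4c = 0 - (20) = -20. Since -20 is not a perfect square in Q, the polynomial is irreducible over Q. Its two roots generate a degree-2 extension, so [K:Q] = 2.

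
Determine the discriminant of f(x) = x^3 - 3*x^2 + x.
Δ = 5

For x^3 + a x^2 + b x + c the discriminant is Δ = 18 a b c - 4 a^3 c + a^2 b^2 - 4 b^3 - 27 c^2.
Plug a = -3, b = 1, c = 0:
  18*(-3)*(1)*(0) - 4*(-3)^3*(0) + (-3)^2*(1)^2 - 4*(1)^3 - 27*(0)^2
  = 0 + (0) + 9 + (-4) + (0)
  = 5.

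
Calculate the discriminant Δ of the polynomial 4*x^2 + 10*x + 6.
Δ = 4

For a quadratic a x^2 + b x + c the discriminant is Δ = b^2 - 4ac = (10)^2 - 4*(4)*(6) = 100 - (96) = 4.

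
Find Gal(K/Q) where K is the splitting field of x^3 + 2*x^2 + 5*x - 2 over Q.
Gal(K/Q) = S_3 (symmetric group of order 6)

Compute the discriminant of x^3 + (2)*x^2 + (5)*x + (-2): Δ = -804. Since Δ is not a rational square, the Galois group is not contained in A_3; it must be the full S_3 (irreducibility of the cubic rules out anything smaller).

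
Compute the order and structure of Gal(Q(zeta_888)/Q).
|Gal(Q(zeta_888)/Q)| = phi(888) = 288; group ≅ (Z/888Z)^* ≅ Z/2Z × Z/2Z × Z/2Z × Z/36Z

The n-th cyclotomic polynomial Φ_888(x) is the minimal polynomial of zeta_888 over Q and has degree phi(888) = 288. So Q(zeta_888) is a degree-288 Galois extension with Galois group (Z/888Z)^*. By CRT, (Z/888Z)^* ≅ (Z/8Z)^* × (Z/3Z)^* × (Z/37Z)^*. Each prime-power unit group is (Z/8Z)^* ≅ Z/2Z × Z/2Z; (Z/3Z)^* ≅ Z/2Z; (Z/37Z)^* ≅ Z/36Z. Hence Gal(Q(zeta_888)/Q) ≅ Z/2Z × Z/2Z × Z/2Z × Z/36Z.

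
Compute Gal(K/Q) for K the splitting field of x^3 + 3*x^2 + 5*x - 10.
Gal(K/Q) = S_3 (symmetric group of order 6)

Compute the discriminant of x^3 + (3)*x^2 + (5)*x + (-10): Δ = -4595. Since Δ is not a rational square, the Galois group is not contained in A_3; it must be the full S_3 (irreducibility of the cubic rules out anything smaller).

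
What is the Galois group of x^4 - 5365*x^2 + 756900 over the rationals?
Gal(K/Q) = Z/2Z (cyclic of order 2)

f factors as (x^2 - 5220)(x^2 - 145), so the splitting field is K = Q(sqrt(5220), sqrt(145)). The squarefree part of 5220 is 145 and the squarefree part of 145 is also 145, so sqrt(5220) and sqrt(145) are both rational multiples of sqrt(145). Hence Q(sqrt(5220)) = Q(sqrt(145)) = Q(sqrt(145)), and the splitting field collapses to a single degree-2 extension with Galois group Z/2Z.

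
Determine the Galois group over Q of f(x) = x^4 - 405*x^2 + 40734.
Gal(K/Q) = V_4 (Klein four-group, Z/2Z × Z/2Z)

f factors as (x^2 - 186)(x^2 - 219), so the splitting field is K = Q(sqrt(186), sqrt(219)). The elements 186, 219, 40734 are all non-squares in Q, so sqrt(186) and sqrt(219) generate independent quadratic extensions. Thus [K:Q] = 4 and Gal(K/Q) is generated by the two order-2 automorphisms sqrt(186) ↦ -sqrt(186) and sqrt(219) ↦ -sqrt(219), giving V_4.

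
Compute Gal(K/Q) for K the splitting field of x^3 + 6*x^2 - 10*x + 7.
Gal(K/Q) = S_3 (symmetric group of order 6)

Compute the discriminant of x^3 + (6)*x^2 + (-10)*x + (7): Δ = -7331. Since Δ is not a rational square, the Galois group is not contained in A_3; it must be the full S_3 (irreducibility of the cubic rules out anything smaller).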